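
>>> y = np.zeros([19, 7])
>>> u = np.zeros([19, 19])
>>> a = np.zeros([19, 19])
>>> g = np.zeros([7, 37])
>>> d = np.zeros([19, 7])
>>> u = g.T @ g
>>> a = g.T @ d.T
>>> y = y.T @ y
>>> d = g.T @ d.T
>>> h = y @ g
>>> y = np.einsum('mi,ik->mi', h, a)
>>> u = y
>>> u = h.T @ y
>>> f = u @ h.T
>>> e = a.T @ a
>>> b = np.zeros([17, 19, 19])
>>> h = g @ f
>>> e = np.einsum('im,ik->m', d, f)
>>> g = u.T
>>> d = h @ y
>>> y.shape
(7, 37)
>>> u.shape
(37, 37)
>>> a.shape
(37, 19)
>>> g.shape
(37, 37)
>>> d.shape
(7, 37)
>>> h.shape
(7, 7)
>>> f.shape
(37, 7)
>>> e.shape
(19,)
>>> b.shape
(17, 19, 19)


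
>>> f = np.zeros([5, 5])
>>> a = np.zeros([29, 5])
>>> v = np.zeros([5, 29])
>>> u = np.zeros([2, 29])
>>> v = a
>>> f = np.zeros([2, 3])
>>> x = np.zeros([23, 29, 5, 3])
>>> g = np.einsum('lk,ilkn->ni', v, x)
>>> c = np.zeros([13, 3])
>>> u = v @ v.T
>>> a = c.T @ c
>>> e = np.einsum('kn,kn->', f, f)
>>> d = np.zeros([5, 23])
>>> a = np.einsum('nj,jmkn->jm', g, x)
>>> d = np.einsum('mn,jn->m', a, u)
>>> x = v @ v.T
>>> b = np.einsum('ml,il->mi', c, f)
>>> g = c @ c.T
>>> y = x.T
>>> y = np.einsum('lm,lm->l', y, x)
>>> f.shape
(2, 3)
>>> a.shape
(23, 29)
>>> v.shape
(29, 5)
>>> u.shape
(29, 29)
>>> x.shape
(29, 29)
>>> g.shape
(13, 13)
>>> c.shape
(13, 3)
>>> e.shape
()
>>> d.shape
(23,)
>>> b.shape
(13, 2)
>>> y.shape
(29,)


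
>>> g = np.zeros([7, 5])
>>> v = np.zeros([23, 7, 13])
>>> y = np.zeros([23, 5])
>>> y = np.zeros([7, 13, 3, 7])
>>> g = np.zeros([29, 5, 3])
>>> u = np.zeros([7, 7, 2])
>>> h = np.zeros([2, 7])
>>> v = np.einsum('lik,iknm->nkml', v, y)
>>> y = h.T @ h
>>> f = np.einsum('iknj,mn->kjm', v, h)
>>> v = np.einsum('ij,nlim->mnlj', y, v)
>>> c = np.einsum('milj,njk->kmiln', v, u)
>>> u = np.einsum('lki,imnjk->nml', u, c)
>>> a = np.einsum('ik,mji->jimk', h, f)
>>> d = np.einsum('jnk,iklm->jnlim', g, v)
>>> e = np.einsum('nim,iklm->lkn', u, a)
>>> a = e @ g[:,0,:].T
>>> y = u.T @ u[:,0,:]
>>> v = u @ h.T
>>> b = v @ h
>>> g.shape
(29, 5, 3)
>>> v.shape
(3, 23, 2)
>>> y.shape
(7, 23, 7)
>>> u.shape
(3, 23, 7)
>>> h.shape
(2, 7)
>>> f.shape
(13, 23, 2)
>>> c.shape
(2, 23, 3, 13, 7)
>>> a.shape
(13, 2, 29)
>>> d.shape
(29, 5, 13, 23, 7)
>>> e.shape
(13, 2, 3)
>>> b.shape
(3, 23, 7)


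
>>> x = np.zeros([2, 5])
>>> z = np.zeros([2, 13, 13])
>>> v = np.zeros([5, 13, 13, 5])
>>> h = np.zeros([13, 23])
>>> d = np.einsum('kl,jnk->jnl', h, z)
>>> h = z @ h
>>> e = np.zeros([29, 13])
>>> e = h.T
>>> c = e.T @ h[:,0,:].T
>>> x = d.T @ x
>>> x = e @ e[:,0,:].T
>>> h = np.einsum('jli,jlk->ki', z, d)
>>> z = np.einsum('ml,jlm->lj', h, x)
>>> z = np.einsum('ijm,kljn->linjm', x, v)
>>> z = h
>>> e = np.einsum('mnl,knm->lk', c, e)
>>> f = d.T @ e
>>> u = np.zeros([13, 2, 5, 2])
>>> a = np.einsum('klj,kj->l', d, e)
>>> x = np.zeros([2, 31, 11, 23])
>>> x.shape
(2, 31, 11, 23)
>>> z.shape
(23, 13)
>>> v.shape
(5, 13, 13, 5)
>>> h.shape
(23, 13)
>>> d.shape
(2, 13, 23)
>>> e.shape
(2, 23)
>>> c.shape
(2, 13, 2)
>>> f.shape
(23, 13, 23)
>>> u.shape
(13, 2, 5, 2)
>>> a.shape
(13,)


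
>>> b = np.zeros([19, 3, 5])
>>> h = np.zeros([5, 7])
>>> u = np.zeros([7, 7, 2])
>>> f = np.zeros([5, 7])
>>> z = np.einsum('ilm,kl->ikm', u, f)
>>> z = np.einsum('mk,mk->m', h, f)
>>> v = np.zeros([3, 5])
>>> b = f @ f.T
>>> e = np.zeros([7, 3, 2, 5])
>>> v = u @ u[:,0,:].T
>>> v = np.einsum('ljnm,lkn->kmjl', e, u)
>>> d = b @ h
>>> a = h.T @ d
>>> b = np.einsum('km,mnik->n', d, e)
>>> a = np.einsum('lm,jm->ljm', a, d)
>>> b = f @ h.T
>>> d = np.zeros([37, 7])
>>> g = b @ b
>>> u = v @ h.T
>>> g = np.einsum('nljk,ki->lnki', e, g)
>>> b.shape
(5, 5)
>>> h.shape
(5, 7)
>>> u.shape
(7, 5, 3, 5)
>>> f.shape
(5, 7)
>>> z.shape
(5,)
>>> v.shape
(7, 5, 3, 7)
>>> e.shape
(7, 3, 2, 5)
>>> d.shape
(37, 7)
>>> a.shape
(7, 5, 7)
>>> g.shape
(3, 7, 5, 5)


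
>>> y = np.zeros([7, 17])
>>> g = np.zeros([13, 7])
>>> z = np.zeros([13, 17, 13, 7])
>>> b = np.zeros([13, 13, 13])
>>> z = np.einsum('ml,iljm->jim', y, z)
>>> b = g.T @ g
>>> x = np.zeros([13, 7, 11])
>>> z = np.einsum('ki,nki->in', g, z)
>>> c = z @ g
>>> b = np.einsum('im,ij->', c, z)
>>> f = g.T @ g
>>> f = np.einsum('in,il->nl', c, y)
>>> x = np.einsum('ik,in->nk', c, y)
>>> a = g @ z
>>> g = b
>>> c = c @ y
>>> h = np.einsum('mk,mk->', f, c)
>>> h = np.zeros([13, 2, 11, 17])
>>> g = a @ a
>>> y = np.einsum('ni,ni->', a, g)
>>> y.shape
()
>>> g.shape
(13, 13)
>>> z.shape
(7, 13)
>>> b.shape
()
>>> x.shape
(17, 7)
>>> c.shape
(7, 17)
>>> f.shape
(7, 17)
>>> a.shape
(13, 13)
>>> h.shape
(13, 2, 11, 17)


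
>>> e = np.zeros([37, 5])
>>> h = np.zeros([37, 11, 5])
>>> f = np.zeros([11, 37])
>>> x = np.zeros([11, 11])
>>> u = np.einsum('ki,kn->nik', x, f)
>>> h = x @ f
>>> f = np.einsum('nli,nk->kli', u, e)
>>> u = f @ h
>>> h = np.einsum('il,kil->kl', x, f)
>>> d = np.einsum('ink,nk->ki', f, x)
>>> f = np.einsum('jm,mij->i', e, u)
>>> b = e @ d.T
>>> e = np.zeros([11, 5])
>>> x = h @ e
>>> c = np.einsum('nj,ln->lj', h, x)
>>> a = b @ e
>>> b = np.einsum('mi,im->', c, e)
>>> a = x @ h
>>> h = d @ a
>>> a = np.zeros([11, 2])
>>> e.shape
(11, 5)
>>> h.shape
(11, 11)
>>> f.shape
(11,)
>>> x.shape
(5, 5)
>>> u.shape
(5, 11, 37)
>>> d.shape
(11, 5)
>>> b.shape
()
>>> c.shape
(5, 11)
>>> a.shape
(11, 2)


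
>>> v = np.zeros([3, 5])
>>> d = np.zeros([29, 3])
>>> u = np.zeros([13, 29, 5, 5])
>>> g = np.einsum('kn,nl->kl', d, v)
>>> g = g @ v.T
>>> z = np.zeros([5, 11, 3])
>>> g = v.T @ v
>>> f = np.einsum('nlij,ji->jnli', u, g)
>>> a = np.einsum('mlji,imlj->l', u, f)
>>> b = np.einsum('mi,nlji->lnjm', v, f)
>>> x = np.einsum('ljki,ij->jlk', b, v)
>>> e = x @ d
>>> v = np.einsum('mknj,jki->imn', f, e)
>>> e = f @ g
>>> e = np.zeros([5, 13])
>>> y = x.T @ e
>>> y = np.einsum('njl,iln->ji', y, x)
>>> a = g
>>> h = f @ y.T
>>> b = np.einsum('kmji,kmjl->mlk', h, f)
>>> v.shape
(3, 5, 29)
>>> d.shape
(29, 3)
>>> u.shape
(13, 29, 5, 5)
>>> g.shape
(5, 5)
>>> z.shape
(5, 11, 3)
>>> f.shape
(5, 13, 29, 5)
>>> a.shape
(5, 5)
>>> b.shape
(13, 5, 5)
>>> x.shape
(5, 13, 29)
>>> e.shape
(5, 13)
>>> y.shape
(13, 5)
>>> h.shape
(5, 13, 29, 13)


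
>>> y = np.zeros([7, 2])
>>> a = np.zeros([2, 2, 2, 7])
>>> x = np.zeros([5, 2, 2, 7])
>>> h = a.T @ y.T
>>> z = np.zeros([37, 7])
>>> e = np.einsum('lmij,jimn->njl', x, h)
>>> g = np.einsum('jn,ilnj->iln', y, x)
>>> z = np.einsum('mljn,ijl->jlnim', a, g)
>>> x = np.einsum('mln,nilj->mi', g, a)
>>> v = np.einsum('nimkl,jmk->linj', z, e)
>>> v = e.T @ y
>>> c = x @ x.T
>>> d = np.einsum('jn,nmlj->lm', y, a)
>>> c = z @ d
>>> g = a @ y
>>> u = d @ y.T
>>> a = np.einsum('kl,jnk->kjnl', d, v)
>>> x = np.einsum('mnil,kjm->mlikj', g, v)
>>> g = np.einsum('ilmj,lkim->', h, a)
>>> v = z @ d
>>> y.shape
(7, 2)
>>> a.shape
(2, 5, 7, 2)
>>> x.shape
(2, 2, 2, 5, 7)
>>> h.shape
(7, 2, 2, 7)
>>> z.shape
(2, 2, 7, 5, 2)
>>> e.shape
(7, 7, 5)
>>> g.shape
()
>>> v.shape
(2, 2, 7, 5, 2)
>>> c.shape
(2, 2, 7, 5, 2)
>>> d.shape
(2, 2)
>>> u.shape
(2, 7)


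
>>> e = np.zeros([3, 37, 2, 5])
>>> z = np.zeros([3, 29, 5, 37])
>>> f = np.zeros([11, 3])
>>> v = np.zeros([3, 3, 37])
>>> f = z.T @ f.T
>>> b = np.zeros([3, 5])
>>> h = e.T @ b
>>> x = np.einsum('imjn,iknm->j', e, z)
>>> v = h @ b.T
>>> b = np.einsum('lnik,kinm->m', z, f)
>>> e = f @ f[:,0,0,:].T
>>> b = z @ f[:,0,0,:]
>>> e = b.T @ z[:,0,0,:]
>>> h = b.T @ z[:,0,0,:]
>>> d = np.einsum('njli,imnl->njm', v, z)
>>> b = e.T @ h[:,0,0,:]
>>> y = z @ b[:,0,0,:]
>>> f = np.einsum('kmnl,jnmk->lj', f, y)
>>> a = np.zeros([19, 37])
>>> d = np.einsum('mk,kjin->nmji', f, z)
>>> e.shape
(11, 5, 29, 37)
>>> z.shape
(3, 29, 5, 37)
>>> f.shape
(11, 3)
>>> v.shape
(5, 2, 37, 3)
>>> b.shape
(37, 29, 5, 37)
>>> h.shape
(11, 5, 29, 37)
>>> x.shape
(2,)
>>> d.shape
(37, 11, 29, 5)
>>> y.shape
(3, 29, 5, 37)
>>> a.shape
(19, 37)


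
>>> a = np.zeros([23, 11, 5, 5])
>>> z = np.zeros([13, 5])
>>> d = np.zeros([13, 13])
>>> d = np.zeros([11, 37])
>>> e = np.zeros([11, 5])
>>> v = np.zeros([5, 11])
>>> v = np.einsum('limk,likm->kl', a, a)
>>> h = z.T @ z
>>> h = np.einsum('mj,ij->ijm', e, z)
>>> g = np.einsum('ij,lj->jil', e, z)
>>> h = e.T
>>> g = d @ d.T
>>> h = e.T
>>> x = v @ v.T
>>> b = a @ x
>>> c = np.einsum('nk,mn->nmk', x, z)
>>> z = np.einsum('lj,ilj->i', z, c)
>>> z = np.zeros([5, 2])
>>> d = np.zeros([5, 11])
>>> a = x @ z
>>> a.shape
(5, 2)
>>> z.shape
(5, 2)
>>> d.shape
(5, 11)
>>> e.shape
(11, 5)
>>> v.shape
(5, 23)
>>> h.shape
(5, 11)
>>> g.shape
(11, 11)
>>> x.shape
(5, 5)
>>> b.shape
(23, 11, 5, 5)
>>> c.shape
(5, 13, 5)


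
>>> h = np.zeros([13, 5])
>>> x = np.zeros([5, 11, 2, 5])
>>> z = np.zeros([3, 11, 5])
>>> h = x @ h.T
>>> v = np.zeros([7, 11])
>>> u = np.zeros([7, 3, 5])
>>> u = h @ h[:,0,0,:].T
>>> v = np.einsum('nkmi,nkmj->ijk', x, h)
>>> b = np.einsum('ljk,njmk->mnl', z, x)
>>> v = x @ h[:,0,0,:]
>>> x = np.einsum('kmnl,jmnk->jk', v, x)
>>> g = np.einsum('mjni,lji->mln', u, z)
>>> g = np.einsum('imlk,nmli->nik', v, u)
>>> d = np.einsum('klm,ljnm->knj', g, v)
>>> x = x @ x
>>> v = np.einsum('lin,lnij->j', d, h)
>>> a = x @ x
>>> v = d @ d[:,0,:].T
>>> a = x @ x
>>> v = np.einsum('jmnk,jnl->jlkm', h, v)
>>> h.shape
(5, 11, 2, 13)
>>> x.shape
(5, 5)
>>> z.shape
(3, 11, 5)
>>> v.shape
(5, 5, 13, 11)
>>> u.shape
(5, 11, 2, 5)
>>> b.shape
(2, 5, 3)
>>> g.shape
(5, 5, 13)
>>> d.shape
(5, 2, 11)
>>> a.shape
(5, 5)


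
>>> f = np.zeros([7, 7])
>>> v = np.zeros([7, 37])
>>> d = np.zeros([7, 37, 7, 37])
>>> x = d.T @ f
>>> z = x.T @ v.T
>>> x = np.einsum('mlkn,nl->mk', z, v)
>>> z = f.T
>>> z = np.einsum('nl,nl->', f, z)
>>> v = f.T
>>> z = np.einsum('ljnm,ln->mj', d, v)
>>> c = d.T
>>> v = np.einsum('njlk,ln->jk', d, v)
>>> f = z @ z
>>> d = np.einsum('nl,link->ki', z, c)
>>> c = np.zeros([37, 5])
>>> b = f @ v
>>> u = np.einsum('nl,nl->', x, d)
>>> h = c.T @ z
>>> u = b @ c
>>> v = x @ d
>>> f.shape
(37, 37)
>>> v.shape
(7, 7)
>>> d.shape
(7, 7)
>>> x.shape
(7, 7)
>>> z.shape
(37, 37)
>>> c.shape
(37, 5)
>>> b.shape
(37, 37)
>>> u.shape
(37, 5)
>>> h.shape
(5, 37)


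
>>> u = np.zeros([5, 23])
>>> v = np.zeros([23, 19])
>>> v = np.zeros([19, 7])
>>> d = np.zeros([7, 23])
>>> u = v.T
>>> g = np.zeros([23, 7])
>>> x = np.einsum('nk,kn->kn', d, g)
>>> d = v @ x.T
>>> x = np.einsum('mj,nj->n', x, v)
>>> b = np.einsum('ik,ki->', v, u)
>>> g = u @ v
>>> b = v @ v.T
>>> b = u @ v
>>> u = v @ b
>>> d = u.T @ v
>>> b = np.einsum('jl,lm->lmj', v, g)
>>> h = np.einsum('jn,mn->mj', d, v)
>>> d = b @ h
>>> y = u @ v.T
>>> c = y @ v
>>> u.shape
(19, 7)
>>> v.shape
(19, 7)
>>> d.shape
(7, 7, 7)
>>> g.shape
(7, 7)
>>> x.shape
(19,)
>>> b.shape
(7, 7, 19)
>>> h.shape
(19, 7)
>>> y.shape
(19, 19)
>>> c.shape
(19, 7)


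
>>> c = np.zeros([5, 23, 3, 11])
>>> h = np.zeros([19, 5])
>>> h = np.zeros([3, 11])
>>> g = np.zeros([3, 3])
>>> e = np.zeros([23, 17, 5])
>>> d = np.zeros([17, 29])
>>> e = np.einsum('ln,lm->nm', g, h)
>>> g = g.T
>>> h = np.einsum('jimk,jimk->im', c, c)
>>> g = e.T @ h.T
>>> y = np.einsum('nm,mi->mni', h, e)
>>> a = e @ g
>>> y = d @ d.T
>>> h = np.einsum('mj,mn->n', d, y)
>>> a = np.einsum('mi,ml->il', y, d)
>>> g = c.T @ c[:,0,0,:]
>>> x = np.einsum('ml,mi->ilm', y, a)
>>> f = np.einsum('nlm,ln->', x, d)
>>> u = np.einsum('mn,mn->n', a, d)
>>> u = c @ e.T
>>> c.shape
(5, 23, 3, 11)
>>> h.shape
(17,)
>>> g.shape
(11, 3, 23, 11)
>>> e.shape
(3, 11)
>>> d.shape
(17, 29)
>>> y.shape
(17, 17)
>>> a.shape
(17, 29)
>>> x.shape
(29, 17, 17)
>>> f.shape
()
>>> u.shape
(5, 23, 3, 3)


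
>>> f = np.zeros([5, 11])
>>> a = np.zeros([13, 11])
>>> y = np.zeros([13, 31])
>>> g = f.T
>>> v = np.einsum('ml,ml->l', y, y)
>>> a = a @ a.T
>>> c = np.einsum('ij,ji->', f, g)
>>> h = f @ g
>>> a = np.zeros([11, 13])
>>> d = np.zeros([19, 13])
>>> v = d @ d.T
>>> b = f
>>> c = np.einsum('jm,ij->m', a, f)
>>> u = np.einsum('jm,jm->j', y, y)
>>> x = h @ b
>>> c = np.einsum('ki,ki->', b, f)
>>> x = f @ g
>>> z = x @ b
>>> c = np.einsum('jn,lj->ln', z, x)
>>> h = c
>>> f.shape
(5, 11)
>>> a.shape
(11, 13)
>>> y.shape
(13, 31)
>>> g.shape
(11, 5)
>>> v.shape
(19, 19)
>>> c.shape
(5, 11)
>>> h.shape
(5, 11)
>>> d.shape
(19, 13)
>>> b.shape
(5, 11)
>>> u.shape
(13,)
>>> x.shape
(5, 5)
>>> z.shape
(5, 11)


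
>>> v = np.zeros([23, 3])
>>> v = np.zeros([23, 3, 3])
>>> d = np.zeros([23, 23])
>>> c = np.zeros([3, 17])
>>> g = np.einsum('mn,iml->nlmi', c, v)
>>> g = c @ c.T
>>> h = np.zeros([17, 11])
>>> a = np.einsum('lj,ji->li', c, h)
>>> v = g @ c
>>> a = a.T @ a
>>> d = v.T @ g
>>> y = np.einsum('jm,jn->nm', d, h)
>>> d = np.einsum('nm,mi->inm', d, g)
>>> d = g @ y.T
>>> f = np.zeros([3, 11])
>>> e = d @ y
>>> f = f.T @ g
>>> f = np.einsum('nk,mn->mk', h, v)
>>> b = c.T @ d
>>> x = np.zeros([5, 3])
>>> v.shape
(3, 17)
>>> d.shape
(3, 11)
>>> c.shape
(3, 17)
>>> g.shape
(3, 3)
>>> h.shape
(17, 11)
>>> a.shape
(11, 11)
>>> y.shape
(11, 3)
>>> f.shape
(3, 11)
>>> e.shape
(3, 3)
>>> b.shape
(17, 11)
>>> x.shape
(5, 3)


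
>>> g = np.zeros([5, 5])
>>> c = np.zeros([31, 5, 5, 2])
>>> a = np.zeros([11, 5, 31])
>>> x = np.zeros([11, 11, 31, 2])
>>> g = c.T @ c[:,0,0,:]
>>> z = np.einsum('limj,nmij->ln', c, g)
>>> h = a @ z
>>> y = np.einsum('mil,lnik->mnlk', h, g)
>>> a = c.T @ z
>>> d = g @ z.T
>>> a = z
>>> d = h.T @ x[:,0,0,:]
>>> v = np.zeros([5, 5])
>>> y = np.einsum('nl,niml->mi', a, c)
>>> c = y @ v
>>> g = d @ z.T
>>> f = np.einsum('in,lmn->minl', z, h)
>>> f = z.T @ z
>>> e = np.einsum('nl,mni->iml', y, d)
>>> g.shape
(2, 5, 31)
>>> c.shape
(5, 5)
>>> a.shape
(31, 2)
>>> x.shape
(11, 11, 31, 2)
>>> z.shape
(31, 2)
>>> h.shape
(11, 5, 2)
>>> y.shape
(5, 5)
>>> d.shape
(2, 5, 2)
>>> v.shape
(5, 5)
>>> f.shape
(2, 2)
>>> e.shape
(2, 2, 5)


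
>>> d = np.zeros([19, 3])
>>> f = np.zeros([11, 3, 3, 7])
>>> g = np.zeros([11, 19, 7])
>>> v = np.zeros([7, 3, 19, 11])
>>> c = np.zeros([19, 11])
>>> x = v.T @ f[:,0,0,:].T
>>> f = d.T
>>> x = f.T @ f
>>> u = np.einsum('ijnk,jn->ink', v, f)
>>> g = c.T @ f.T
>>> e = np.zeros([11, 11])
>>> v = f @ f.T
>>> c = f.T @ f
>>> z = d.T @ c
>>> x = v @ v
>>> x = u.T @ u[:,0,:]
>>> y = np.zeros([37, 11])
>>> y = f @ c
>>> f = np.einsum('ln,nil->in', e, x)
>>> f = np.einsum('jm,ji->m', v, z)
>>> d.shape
(19, 3)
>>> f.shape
(3,)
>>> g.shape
(11, 3)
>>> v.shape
(3, 3)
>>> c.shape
(19, 19)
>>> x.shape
(11, 19, 11)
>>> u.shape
(7, 19, 11)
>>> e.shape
(11, 11)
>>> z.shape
(3, 19)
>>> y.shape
(3, 19)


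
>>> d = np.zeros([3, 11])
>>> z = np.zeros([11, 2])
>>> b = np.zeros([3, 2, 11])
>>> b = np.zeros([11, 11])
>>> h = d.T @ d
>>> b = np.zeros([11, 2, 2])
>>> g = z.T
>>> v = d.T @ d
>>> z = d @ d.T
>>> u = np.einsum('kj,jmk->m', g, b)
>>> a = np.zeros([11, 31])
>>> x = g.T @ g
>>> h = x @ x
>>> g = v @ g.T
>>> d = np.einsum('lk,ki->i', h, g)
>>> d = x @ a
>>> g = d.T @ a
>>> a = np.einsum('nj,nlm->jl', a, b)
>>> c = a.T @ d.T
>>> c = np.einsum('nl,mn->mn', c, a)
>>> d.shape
(11, 31)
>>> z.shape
(3, 3)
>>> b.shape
(11, 2, 2)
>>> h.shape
(11, 11)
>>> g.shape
(31, 31)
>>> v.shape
(11, 11)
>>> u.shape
(2,)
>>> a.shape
(31, 2)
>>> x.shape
(11, 11)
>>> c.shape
(31, 2)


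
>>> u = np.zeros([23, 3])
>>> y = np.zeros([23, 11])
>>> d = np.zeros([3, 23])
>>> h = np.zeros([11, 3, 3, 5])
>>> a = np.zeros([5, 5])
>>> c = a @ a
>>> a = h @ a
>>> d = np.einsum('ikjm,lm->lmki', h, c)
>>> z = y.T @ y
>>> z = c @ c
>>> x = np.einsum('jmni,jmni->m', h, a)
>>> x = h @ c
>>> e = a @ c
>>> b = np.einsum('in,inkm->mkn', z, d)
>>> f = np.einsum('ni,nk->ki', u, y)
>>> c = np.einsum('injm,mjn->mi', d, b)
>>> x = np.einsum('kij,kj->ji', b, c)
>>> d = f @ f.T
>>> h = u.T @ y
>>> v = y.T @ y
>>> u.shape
(23, 3)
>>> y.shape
(23, 11)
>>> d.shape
(11, 11)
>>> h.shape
(3, 11)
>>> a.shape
(11, 3, 3, 5)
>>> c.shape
(11, 5)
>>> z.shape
(5, 5)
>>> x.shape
(5, 3)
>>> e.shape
(11, 3, 3, 5)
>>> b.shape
(11, 3, 5)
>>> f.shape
(11, 3)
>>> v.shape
(11, 11)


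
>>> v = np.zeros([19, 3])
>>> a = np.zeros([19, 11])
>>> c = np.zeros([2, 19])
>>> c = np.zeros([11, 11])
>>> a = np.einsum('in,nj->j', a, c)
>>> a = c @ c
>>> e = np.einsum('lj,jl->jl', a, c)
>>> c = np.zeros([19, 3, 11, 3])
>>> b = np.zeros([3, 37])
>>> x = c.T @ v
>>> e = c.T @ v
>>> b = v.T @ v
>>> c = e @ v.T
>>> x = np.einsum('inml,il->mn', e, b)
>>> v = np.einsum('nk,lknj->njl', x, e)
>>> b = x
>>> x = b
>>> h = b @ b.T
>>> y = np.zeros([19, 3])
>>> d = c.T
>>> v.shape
(3, 3, 3)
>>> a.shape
(11, 11)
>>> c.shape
(3, 11, 3, 19)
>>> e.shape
(3, 11, 3, 3)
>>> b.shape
(3, 11)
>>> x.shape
(3, 11)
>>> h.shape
(3, 3)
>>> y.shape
(19, 3)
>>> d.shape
(19, 3, 11, 3)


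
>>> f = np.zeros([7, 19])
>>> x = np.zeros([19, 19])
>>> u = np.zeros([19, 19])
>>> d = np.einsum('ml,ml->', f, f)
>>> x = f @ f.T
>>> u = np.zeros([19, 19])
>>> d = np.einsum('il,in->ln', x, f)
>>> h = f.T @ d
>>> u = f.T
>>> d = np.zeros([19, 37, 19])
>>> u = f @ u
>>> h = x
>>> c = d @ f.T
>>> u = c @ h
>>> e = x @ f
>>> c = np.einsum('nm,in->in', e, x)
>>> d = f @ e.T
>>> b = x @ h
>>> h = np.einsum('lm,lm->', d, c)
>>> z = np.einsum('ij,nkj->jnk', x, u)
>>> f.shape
(7, 19)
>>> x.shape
(7, 7)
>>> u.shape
(19, 37, 7)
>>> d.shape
(7, 7)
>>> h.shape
()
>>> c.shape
(7, 7)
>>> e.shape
(7, 19)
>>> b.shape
(7, 7)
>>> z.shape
(7, 19, 37)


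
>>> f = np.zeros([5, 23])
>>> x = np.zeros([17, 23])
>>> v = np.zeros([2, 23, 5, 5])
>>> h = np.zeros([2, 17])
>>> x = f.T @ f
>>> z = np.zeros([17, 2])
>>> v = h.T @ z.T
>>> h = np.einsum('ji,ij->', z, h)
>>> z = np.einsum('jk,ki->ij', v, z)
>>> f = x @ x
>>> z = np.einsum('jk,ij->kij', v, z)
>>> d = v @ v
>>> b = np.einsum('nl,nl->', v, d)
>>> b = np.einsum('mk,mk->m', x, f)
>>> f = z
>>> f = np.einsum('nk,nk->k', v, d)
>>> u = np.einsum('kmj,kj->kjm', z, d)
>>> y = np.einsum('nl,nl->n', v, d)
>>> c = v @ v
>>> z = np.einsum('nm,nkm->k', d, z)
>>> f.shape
(17,)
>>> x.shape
(23, 23)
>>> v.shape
(17, 17)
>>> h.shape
()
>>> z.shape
(2,)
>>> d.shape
(17, 17)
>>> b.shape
(23,)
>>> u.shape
(17, 17, 2)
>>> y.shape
(17,)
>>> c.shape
(17, 17)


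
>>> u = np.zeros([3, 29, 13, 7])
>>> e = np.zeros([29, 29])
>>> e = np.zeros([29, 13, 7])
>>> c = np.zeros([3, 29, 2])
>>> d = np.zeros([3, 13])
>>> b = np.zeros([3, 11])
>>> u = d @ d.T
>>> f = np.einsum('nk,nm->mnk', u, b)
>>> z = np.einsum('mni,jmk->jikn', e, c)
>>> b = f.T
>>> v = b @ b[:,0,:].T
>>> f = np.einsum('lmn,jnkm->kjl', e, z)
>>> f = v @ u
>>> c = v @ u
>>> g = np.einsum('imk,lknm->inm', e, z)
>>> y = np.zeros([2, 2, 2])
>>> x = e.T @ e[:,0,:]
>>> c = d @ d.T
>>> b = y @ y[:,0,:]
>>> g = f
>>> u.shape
(3, 3)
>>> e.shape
(29, 13, 7)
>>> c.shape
(3, 3)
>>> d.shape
(3, 13)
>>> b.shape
(2, 2, 2)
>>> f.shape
(3, 3, 3)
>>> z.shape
(3, 7, 2, 13)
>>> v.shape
(3, 3, 3)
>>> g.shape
(3, 3, 3)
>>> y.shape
(2, 2, 2)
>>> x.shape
(7, 13, 7)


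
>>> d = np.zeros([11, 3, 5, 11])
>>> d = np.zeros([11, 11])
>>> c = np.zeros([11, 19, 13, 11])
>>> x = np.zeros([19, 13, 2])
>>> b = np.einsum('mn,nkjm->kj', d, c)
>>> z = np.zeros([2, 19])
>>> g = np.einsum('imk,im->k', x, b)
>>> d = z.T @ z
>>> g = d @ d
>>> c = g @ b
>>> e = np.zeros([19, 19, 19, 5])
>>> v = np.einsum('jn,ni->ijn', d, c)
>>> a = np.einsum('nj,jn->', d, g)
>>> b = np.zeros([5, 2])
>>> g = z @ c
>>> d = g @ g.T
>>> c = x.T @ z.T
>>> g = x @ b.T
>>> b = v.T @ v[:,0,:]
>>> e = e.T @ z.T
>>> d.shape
(2, 2)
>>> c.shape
(2, 13, 2)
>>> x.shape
(19, 13, 2)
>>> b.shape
(19, 19, 19)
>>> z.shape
(2, 19)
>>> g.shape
(19, 13, 5)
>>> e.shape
(5, 19, 19, 2)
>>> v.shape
(13, 19, 19)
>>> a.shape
()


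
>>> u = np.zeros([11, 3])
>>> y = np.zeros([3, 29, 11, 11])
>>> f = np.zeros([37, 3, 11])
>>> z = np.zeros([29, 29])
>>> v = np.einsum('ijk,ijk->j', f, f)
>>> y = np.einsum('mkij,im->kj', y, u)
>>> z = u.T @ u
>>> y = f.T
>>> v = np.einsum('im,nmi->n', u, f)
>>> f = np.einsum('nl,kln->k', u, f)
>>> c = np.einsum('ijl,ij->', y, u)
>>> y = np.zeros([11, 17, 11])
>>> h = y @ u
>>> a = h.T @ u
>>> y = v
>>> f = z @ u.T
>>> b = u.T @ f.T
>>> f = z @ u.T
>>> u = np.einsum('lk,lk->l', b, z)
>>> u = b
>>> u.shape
(3, 3)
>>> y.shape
(37,)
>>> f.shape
(3, 11)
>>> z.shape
(3, 3)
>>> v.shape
(37,)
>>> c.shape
()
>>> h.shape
(11, 17, 3)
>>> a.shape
(3, 17, 3)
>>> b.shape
(3, 3)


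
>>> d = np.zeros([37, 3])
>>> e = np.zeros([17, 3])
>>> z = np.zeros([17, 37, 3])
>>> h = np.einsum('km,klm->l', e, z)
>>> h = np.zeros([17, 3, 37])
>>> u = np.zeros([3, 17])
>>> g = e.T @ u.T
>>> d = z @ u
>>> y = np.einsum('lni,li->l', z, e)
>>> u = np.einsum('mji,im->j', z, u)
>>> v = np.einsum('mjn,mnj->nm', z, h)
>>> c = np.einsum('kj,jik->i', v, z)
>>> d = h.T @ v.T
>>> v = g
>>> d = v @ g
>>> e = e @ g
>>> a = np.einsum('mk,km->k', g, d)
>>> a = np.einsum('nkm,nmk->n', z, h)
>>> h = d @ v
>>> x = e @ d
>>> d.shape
(3, 3)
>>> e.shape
(17, 3)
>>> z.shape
(17, 37, 3)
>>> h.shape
(3, 3)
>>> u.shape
(37,)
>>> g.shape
(3, 3)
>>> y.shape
(17,)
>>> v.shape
(3, 3)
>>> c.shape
(37,)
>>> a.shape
(17,)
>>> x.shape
(17, 3)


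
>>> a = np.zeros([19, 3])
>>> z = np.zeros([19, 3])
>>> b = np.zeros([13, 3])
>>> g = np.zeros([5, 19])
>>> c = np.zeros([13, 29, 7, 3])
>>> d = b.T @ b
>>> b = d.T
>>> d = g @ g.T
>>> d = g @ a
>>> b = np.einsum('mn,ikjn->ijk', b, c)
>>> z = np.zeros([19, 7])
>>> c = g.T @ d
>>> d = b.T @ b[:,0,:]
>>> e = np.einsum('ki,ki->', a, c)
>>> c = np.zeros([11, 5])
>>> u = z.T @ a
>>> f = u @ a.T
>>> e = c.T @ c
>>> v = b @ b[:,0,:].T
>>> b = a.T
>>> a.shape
(19, 3)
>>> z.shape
(19, 7)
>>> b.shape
(3, 19)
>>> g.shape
(5, 19)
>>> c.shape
(11, 5)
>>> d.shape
(29, 7, 29)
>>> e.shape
(5, 5)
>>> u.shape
(7, 3)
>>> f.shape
(7, 19)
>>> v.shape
(13, 7, 13)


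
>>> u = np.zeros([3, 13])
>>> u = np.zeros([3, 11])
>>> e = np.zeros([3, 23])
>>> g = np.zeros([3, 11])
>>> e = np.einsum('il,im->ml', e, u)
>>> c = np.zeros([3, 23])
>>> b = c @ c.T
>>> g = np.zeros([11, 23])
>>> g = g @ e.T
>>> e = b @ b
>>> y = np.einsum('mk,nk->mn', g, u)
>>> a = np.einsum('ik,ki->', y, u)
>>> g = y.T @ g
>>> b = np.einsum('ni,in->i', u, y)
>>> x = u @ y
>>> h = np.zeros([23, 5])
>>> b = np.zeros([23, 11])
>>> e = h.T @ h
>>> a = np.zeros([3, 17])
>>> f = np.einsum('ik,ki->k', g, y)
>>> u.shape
(3, 11)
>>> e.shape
(5, 5)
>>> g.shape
(3, 11)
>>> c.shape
(3, 23)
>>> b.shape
(23, 11)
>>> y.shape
(11, 3)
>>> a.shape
(3, 17)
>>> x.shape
(3, 3)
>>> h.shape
(23, 5)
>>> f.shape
(11,)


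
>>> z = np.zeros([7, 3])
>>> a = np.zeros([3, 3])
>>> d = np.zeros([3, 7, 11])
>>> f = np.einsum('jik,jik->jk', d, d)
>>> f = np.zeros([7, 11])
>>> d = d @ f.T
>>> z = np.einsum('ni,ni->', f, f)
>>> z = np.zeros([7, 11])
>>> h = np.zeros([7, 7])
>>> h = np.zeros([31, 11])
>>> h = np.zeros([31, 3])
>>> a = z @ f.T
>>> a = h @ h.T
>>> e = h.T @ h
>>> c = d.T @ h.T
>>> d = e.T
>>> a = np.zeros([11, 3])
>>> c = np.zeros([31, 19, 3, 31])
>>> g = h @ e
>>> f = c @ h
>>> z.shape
(7, 11)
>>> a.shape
(11, 3)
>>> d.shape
(3, 3)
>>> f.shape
(31, 19, 3, 3)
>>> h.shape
(31, 3)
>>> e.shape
(3, 3)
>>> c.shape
(31, 19, 3, 31)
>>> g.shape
(31, 3)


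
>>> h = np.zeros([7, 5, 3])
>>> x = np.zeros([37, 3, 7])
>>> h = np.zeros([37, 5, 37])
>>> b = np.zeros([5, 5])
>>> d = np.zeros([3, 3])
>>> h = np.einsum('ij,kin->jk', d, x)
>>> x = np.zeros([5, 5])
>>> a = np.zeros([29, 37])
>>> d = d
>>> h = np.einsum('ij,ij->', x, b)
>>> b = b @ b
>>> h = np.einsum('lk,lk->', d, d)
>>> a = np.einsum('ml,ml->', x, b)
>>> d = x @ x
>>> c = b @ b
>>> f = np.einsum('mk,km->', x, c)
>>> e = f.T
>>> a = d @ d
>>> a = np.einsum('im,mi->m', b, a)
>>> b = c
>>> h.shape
()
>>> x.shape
(5, 5)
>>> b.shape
(5, 5)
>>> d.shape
(5, 5)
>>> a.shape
(5,)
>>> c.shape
(5, 5)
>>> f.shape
()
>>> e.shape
()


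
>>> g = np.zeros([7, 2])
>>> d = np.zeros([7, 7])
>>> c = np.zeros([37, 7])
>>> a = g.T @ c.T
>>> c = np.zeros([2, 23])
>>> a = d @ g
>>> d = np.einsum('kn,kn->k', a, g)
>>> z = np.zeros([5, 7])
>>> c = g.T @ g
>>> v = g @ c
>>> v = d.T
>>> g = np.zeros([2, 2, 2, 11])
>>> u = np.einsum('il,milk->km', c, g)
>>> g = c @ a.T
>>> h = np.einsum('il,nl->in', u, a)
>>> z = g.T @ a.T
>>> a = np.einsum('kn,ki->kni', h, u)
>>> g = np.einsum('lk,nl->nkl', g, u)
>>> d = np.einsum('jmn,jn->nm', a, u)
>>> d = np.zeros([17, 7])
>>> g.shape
(11, 7, 2)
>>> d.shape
(17, 7)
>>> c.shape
(2, 2)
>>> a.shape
(11, 7, 2)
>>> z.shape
(7, 7)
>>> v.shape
(7,)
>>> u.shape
(11, 2)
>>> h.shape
(11, 7)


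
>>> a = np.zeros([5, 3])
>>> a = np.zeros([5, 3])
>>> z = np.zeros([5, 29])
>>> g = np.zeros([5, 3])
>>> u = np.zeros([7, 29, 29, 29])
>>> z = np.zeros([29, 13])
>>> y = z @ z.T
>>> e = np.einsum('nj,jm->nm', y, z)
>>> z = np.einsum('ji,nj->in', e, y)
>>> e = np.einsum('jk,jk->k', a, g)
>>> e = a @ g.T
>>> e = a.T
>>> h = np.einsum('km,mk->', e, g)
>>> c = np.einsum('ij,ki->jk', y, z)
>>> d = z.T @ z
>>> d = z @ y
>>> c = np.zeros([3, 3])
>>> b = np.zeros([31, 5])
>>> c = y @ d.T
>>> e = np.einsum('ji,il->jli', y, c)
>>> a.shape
(5, 3)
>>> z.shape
(13, 29)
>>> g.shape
(5, 3)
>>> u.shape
(7, 29, 29, 29)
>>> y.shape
(29, 29)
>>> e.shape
(29, 13, 29)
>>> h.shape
()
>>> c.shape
(29, 13)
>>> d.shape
(13, 29)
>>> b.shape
(31, 5)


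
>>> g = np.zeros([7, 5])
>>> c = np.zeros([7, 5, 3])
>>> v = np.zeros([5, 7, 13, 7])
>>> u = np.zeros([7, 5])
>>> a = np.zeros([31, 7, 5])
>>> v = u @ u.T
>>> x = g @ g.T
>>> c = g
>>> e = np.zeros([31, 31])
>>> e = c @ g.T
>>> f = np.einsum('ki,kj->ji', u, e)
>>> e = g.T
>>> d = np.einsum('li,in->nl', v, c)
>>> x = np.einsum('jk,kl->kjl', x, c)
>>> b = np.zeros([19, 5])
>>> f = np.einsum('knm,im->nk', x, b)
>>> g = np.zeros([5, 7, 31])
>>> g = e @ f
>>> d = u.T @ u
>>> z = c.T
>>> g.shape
(5, 7)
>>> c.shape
(7, 5)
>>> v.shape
(7, 7)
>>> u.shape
(7, 5)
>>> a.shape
(31, 7, 5)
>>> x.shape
(7, 7, 5)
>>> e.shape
(5, 7)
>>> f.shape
(7, 7)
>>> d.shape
(5, 5)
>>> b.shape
(19, 5)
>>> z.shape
(5, 7)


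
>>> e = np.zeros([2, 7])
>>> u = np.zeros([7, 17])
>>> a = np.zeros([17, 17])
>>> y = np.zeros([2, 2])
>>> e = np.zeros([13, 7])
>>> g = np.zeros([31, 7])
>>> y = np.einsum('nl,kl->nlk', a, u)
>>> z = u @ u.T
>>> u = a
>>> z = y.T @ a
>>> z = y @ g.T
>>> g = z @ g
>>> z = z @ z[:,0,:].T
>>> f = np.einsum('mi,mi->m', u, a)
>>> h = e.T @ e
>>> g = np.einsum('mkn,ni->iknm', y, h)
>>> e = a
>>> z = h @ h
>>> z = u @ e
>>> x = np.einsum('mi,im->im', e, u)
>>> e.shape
(17, 17)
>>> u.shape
(17, 17)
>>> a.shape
(17, 17)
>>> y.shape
(17, 17, 7)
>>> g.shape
(7, 17, 7, 17)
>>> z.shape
(17, 17)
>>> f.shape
(17,)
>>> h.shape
(7, 7)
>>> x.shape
(17, 17)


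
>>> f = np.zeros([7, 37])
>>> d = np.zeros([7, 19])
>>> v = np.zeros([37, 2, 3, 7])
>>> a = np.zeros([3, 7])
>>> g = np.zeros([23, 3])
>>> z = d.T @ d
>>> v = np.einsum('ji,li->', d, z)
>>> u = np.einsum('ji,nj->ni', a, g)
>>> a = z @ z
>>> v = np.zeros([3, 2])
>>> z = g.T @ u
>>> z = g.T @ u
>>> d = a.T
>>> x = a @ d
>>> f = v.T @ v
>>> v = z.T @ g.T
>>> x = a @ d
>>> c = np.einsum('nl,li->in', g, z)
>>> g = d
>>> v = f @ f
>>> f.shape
(2, 2)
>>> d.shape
(19, 19)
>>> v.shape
(2, 2)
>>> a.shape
(19, 19)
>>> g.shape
(19, 19)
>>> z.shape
(3, 7)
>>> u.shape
(23, 7)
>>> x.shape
(19, 19)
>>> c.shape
(7, 23)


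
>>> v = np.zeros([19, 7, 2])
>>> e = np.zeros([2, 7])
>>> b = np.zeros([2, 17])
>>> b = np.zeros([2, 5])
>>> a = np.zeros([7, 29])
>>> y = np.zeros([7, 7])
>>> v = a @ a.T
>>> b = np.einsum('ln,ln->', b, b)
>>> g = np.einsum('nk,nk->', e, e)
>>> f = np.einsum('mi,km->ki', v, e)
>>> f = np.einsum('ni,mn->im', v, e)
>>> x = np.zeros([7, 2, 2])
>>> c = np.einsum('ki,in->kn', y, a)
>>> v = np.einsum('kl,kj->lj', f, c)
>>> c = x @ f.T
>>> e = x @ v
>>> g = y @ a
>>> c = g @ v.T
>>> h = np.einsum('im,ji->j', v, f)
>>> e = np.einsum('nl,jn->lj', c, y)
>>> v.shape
(2, 29)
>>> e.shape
(2, 7)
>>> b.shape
()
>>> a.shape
(7, 29)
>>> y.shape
(7, 7)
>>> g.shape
(7, 29)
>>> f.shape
(7, 2)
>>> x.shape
(7, 2, 2)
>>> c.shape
(7, 2)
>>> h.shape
(7,)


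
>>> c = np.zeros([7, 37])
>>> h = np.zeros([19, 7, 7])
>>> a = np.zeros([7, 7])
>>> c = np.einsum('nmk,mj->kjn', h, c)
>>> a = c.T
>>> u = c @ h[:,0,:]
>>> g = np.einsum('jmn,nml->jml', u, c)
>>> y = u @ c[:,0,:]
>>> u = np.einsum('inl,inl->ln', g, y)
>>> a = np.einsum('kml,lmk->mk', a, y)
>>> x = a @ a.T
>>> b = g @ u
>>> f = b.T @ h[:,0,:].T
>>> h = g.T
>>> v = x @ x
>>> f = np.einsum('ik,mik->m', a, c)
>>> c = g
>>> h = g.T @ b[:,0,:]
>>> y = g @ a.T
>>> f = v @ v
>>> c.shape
(7, 37, 19)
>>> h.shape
(19, 37, 37)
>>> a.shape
(37, 19)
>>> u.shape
(19, 37)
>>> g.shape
(7, 37, 19)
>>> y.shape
(7, 37, 37)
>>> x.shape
(37, 37)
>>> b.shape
(7, 37, 37)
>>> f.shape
(37, 37)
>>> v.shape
(37, 37)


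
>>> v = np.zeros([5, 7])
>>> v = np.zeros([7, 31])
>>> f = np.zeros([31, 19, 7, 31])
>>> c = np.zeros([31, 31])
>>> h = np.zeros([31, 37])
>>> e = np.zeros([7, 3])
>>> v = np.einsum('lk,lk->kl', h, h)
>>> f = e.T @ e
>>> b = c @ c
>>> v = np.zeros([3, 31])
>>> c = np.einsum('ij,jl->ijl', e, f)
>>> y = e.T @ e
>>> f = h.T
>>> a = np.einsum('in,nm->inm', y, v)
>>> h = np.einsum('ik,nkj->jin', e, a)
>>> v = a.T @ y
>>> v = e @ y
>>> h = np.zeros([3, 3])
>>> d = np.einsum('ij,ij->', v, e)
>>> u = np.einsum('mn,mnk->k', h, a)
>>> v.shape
(7, 3)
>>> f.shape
(37, 31)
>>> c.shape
(7, 3, 3)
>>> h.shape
(3, 3)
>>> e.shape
(7, 3)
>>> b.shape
(31, 31)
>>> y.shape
(3, 3)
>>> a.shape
(3, 3, 31)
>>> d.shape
()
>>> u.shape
(31,)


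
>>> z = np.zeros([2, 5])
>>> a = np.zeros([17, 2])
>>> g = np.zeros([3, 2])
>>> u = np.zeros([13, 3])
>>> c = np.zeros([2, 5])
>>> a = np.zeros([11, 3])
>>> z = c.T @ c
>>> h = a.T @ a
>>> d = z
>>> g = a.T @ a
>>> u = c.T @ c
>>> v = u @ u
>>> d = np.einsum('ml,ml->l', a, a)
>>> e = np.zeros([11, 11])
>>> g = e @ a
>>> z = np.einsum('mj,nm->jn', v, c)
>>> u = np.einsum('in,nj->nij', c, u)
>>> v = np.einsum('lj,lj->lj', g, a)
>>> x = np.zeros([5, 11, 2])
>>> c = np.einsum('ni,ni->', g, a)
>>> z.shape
(5, 2)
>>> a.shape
(11, 3)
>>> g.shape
(11, 3)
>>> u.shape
(5, 2, 5)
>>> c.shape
()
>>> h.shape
(3, 3)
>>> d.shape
(3,)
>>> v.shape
(11, 3)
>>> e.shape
(11, 11)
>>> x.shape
(5, 11, 2)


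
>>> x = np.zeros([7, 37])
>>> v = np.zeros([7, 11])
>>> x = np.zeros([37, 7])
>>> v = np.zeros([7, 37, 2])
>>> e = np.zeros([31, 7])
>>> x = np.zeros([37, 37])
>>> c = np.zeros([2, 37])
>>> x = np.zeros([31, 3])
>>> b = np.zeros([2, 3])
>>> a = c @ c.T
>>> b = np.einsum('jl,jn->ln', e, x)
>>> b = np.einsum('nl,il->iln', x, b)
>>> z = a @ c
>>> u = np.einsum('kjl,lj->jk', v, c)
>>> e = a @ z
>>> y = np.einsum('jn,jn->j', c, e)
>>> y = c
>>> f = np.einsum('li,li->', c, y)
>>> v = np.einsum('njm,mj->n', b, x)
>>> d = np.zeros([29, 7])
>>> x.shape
(31, 3)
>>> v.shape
(7,)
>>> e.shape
(2, 37)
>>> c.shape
(2, 37)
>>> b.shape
(7, 3, 31)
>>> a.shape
(2, 2)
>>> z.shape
(2, 37)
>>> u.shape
(37, 7)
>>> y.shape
(2, 37)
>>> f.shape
()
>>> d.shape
(29, 7)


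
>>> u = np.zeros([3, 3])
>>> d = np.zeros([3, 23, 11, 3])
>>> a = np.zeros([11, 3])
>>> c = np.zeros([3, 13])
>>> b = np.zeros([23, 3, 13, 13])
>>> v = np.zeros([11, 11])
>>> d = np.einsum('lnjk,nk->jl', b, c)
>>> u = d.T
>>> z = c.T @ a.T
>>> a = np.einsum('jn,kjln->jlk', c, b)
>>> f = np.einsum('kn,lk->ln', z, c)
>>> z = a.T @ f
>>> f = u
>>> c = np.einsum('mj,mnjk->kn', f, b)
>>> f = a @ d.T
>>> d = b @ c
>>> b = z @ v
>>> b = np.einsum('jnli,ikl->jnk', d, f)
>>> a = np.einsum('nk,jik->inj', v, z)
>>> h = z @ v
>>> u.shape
(23, 13)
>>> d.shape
(23, 3, 13, 3)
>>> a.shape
(13, 11, 23)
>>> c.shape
(13, 3)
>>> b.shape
(23, 3, 13)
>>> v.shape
(11, 11)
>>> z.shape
(23, 13, 11)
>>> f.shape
(3, 13, 13)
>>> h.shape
(23, 13, 11)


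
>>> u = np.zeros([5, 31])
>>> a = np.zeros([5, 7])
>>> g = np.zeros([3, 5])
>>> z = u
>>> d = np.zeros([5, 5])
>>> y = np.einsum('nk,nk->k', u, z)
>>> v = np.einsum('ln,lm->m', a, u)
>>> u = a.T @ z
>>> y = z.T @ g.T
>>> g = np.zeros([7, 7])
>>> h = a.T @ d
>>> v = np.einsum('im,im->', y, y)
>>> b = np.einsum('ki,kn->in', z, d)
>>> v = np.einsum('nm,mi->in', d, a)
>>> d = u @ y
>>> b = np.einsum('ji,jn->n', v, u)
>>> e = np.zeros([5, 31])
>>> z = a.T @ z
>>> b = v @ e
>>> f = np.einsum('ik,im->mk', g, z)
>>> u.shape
(7, 31)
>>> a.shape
(5, 7)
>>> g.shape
(7, 7)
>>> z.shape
(7, 31)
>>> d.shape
(7, 3)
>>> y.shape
(31, 3)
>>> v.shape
(7, 5)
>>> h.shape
(7, 5)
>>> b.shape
(7, 31)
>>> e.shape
(5, 31)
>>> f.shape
(31, 7)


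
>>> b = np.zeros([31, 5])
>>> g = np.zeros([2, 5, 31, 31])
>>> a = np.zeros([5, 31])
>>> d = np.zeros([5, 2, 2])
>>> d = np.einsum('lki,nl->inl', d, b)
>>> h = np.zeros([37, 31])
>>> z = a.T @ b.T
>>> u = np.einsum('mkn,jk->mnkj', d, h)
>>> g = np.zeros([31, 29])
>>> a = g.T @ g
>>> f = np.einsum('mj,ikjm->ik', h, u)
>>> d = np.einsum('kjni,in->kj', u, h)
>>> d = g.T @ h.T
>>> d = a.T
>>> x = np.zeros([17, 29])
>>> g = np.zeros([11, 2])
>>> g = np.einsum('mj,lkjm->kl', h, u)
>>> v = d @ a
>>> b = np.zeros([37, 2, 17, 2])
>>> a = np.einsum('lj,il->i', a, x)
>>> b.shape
(37, 2, 17, 2)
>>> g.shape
(5, 2)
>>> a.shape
(17,)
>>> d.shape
(29, 29)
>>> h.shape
(37, 31)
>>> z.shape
(31, 31)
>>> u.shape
(2, 5, 31, 37)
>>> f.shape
(2, 5)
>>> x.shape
(17, 29)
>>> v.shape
(29, 29)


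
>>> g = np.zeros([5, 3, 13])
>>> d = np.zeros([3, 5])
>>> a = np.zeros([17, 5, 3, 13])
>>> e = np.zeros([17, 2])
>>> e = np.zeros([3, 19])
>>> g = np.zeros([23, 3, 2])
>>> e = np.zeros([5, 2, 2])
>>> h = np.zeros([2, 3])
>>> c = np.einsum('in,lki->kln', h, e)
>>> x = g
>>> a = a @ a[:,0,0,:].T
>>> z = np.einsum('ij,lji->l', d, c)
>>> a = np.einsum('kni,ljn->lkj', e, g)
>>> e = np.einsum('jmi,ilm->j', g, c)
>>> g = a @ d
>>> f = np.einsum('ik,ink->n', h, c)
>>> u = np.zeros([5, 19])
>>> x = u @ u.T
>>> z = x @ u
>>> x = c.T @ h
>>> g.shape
(23, 5, 5)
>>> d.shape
(3, 5)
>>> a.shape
(23, 5, 3)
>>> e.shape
(23,)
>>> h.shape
(2, 3)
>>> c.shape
(2, 5, 3)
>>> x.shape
(3, 5, 3)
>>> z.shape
(5, 19)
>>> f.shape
(5,)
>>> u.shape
(5, 19)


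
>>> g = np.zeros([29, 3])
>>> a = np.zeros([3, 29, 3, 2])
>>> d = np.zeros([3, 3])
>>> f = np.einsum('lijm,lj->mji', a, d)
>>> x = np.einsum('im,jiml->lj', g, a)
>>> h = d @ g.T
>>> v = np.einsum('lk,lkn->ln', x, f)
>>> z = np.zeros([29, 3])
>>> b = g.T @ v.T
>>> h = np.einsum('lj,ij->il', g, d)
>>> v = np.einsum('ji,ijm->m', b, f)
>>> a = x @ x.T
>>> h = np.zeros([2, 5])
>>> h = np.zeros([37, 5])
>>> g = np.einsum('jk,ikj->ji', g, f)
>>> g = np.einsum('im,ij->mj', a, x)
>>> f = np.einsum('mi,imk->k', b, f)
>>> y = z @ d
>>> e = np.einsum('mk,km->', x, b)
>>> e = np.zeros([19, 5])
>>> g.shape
(2, 3)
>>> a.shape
(2, 2)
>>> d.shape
(3, 3)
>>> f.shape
(29,)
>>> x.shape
(2, 3)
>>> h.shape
(37, 5)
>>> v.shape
(29,)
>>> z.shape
(29, 3)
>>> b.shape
(3, 2)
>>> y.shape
(29, 3)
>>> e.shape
(19, 5)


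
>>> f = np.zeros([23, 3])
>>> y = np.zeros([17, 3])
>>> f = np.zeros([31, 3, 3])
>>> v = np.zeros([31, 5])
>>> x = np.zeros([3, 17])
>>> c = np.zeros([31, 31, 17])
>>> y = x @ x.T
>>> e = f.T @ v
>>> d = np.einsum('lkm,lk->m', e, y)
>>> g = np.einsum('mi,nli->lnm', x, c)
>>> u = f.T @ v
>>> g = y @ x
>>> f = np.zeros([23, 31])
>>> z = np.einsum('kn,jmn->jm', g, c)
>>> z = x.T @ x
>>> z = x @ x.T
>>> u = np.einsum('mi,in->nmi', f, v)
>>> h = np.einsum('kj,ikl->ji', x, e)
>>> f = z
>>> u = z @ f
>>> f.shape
(3, 3)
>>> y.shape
(3, 3)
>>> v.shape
(31, 5)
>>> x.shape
(3, 17)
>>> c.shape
(31, 31, 17)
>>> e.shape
(3, 3, 5)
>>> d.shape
(5,)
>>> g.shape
(3, 17)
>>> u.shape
(3, 3)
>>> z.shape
(3, 3)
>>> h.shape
(17, 3)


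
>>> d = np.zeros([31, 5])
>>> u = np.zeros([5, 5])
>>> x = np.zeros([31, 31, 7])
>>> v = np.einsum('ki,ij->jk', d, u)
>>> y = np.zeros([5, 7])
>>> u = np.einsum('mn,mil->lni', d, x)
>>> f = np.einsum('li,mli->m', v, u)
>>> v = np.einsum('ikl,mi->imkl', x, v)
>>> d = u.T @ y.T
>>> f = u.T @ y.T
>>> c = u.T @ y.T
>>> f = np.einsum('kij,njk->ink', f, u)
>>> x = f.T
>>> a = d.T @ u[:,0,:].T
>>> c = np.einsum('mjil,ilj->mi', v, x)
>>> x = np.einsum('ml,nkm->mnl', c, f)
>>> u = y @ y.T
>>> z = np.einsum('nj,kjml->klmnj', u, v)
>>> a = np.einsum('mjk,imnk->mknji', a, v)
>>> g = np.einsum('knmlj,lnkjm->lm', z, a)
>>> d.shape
(31, 5, 5)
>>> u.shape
(5, 5)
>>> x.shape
(31, 5, 31)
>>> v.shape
(31, 5, 31, 7)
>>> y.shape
(5, 7)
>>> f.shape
(5, 7, 31)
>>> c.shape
(31, 31)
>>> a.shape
(5, 7, 31, 5, 31)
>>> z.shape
(31, 7, 31, 5, 5)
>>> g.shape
(5, 31)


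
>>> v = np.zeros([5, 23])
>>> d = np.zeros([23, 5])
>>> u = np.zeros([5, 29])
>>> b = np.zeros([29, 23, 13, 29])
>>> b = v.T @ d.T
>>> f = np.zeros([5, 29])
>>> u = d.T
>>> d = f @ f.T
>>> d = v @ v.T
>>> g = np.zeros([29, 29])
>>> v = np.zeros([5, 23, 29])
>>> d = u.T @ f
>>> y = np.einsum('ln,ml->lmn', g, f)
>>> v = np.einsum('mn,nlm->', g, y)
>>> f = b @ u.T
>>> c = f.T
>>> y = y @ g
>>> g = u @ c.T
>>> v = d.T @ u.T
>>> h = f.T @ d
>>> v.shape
(29, 5)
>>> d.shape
(23, 29)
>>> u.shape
(5, 23)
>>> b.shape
(23, 23)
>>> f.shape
(23, 5)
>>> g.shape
(5, 5)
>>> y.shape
(29, 5, 29)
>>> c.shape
(5, 23)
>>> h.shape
(5, 29)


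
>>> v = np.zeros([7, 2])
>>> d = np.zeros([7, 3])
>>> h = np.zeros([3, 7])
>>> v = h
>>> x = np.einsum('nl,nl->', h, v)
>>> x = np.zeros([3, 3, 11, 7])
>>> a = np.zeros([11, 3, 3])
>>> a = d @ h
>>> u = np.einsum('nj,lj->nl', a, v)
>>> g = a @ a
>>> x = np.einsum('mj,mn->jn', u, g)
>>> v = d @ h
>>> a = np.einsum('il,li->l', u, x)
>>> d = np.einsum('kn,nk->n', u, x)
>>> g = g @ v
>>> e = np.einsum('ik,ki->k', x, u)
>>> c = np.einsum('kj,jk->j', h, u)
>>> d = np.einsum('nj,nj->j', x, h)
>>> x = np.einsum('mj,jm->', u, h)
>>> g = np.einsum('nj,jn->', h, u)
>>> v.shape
(7, 7)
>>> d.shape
(7,)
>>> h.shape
(3, 7)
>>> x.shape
()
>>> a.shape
(3,)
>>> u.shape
(7, 3)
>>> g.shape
()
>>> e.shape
(7,)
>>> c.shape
(7,)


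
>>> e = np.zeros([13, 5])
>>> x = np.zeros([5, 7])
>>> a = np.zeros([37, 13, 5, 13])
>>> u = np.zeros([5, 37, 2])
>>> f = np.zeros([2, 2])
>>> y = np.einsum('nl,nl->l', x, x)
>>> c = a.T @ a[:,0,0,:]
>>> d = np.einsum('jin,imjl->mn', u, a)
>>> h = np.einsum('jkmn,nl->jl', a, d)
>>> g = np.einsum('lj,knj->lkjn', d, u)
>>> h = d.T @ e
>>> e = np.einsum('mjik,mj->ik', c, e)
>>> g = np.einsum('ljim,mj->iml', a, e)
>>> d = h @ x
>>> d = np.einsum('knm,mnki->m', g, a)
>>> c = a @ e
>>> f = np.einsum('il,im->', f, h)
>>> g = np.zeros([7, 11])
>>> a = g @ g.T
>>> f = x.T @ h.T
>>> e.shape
(13, 13)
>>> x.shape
(5, 7)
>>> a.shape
(7, 7)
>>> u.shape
(5, 37, 2)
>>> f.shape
(7, 2)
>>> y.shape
(7,)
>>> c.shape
(37, 13, 5, 13)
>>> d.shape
(37,)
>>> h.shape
(2, 5)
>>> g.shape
(7, 11)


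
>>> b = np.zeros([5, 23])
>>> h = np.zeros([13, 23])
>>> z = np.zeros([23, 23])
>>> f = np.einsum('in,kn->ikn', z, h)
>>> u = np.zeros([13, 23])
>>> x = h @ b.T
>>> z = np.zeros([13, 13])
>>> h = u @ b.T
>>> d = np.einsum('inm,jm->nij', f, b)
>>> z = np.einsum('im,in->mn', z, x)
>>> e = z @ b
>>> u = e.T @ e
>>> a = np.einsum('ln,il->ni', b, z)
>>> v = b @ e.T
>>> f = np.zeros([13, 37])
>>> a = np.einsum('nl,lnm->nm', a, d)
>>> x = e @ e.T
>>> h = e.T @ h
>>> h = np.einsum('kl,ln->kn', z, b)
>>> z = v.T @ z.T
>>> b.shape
(5, 23)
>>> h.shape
(13, 23)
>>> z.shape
(13, 13)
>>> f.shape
(13, 37)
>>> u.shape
(23, 23)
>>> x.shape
(13, 13)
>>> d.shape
(13, 23, 5)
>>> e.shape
(13, 23)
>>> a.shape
(23, 5)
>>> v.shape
(5, 13)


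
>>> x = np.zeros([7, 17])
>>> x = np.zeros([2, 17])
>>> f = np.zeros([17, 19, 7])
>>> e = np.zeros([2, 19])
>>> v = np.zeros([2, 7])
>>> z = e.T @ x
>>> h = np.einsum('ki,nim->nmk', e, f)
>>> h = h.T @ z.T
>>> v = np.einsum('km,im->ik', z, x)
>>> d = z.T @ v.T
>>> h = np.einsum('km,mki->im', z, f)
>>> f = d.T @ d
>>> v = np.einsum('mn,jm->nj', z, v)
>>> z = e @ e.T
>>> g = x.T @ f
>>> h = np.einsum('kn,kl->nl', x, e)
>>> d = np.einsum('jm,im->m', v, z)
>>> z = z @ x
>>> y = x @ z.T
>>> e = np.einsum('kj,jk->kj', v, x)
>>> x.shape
(2, 17)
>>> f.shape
(2, 2)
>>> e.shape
(17, 2)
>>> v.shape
(17, 2)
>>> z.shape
(2, 17)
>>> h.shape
(17, 19)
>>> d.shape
(2,)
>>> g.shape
(17, 2)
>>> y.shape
(2, 2)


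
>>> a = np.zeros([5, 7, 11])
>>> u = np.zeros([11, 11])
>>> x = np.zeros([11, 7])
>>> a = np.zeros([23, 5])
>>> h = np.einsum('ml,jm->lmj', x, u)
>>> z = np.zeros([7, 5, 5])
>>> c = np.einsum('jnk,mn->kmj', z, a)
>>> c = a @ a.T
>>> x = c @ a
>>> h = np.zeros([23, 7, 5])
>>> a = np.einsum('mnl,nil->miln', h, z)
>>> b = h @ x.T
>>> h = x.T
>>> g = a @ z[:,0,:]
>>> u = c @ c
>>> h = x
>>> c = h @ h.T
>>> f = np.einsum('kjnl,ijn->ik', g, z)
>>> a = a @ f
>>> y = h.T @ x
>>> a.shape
(23, 5, 5, 23)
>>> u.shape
(23, 23)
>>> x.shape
(23, 5)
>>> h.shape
(23, 5)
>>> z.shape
(7, 5, 5)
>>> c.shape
(23, 23)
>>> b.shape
(23, 7, 23)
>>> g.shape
(23, 5, 5, 5)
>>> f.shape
(7, 23)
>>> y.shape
(5, 5)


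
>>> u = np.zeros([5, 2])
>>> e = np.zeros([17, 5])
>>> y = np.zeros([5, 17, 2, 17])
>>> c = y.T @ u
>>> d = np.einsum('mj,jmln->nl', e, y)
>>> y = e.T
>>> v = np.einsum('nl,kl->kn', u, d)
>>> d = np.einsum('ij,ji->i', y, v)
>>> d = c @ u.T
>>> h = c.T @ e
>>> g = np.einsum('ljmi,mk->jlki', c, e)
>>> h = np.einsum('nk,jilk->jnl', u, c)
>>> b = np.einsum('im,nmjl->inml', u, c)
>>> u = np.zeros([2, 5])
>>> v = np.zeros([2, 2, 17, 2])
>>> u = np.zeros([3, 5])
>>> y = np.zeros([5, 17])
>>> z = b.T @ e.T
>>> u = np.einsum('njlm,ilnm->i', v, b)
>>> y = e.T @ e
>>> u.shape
(5,)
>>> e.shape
(17, 5)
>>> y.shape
(5, 5)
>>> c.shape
(17, 2, 17, 2)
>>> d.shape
(17, 2, 17, 5)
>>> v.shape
(2, 2, 17, 2)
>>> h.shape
(17, 5, 17)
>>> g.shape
(2, 17, 5, 2)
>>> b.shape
(5, 17, 2, 2)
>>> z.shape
(2, 2, 17, 17)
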